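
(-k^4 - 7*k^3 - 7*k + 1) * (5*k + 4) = -5*k^5 - 39*k^4 - 28*k^3 - 35*k^2 - 23*k + 4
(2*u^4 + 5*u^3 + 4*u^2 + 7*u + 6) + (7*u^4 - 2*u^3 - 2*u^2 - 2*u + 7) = 9*u^4 + 3*u^3 + 2*u^2 + 5*u + 13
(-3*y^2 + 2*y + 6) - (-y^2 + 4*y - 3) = -2*y^2 - 2*y + 9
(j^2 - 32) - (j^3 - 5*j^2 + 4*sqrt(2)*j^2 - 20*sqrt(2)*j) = -j^3 - 4*sqrt(2)*j^2 + 6*j^2 + 20*sqrt(2)*j - 32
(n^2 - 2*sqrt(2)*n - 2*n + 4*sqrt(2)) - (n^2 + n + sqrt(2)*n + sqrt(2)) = -3*sqrt(2)*n - 3*n + 3*sqrt(2)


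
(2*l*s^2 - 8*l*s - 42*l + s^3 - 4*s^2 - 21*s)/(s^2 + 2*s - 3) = (2*l*s - 14*l + s^2 - 7*s)/(s - 1)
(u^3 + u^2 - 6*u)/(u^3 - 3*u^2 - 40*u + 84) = u*(u + 3)/(u^2 - u - 42)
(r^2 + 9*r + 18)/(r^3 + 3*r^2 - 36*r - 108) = 1/(r - 6)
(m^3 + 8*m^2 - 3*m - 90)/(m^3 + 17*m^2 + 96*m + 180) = (m - 3)/(m + 6)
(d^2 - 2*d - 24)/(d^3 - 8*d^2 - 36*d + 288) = (d + 4)/(d^2 - 2*d - 48)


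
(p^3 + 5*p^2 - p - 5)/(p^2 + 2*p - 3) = (p^2 + 6*p + 5)/(p + 3)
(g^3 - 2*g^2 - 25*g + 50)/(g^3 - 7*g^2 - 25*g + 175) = (g - 2)/(g - 7)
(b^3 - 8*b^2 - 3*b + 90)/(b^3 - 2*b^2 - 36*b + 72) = (b^2 - 2*b - 15)/(b^2 + 4*b - 12)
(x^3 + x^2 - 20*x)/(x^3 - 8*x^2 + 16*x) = (x + 5)/(x - 4)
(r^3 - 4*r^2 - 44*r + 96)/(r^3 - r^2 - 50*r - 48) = (r - 2)/(r + 1)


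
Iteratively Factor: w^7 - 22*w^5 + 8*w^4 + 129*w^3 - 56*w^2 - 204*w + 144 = (w + 2)*(w^6 - 2*w^5 - 18*w^4 + 44*w^3 + 41*w^2 - 138*w + 72) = (w - 3)*(w + 2)*(w^5 + w^4 - 15*w^3 - w^2 + 38*w - 24) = (w - 3)*(w + 2)*(w + 4)*(w^4 - 3*w^3 - 3*w^2 + 11*w - 6) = (w - 3)*(w - 1)*(w + 2)*(w + 4)*(w^3 - 2*w^2 - 5*w + 6) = (w - 3)*(w - 1)^2*(w + 2)*(w + 4)*(w^2 - w - 6) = (w - 3)*(w - 1)^2*(w + 2)^2*(w + 4)*(w - 3)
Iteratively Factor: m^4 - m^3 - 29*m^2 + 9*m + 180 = (m + 4)*(m^3 - 5*m^2 - 9*m + 45) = (m - 5)*(m + 4)*(m^2 - 9) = (m - 5)*(m + 3)*(m + 4)*(m - 3)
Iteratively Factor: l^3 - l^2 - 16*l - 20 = (l - 5)*(l^2 + 4*l + 4) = (l - 5)*(l + 2)*(l + 2)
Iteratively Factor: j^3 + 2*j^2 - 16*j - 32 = (j + 2)*(j^2 - 16) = (j + 2)*(j + 4)*(j - 4)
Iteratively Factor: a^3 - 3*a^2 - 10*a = (a + 2)*(a^2 - 5*a) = (a - 5)*(a + 2)*(a)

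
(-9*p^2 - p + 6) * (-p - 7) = 9*p^3 + 64*p^2 + p - 42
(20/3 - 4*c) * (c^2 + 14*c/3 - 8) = -4*c^3 - 12*c^2 + 568*c/9 - 160/3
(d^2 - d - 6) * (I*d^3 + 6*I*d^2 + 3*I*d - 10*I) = I*d^5 + 5*I*d^4 - 9*I*d^3 - 49*I*d^2 - 8*I*d + 60*I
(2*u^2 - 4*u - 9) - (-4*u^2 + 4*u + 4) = 6*u^2 - 8*u - 13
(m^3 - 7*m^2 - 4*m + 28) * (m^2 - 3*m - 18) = m^5 - 10*m^4 - m^3 + 166*m^2 - 12*m - 504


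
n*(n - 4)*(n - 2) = n^3 - 6*n^2 + 8*n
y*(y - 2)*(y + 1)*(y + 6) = y^4 + 5*y^3 - 8*y^2 - 12*y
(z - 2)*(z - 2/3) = z^2 - 8*z/3 + 4/3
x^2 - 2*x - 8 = (x - 4)*(x + 2)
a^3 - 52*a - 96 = (a - 8)*(a + 2)*(a + 6)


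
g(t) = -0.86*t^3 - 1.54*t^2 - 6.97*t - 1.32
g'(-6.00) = -81.37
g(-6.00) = 170.82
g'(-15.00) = -541.27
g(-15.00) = 2659.23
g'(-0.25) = -6.36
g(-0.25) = 0.34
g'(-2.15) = -12.27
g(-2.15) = 15.09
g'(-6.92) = -109.20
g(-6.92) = 258.15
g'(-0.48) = -6.09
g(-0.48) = 1.77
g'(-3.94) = -34.89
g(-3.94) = 54.84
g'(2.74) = -34.78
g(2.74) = -49.67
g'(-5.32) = -63.60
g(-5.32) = 121.66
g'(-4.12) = -38.07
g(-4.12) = 61.40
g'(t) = -2.58*t^2 - 3.08*t - 6.97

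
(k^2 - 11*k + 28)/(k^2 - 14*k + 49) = (k - 4)/(k - 7)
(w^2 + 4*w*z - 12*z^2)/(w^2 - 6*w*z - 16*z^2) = (-w^2 - 4*w*z + 12*z^2)/(-w^2 + 6*w*z + 16*z^2)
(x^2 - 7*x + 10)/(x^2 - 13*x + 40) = (x - 2)/(x - 8)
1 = 1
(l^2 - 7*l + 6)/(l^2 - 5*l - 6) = (l - 1)/(l + 1)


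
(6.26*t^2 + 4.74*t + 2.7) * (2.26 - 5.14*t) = -32.1764*t^3 - 10.216*t^2 - 3.1656*t + 6.102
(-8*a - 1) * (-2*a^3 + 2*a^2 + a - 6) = 16*a^4 - 14*a^3 - 10*a^2 + 47*a + 6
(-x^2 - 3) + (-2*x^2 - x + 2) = -3*x^2 - x - 1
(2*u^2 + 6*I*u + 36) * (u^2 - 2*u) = 2*u^4 - 4*u^3 + 6*I*u^3 + 36*u^2 - 12*I*u^2 - 72*u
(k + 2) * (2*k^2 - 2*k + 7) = 2*k^3 + 2*k^2 + 3*k + 14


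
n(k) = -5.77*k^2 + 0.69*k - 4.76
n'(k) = 0.69 - 11.54*k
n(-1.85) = -25.78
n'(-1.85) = 22.04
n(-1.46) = -18.07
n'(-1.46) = 17.54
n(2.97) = -53.61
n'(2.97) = -33.58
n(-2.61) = -45.87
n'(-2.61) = 30.81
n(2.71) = -45.27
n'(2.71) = -30.58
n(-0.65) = -7.65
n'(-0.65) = 8.19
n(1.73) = -20.84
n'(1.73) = -19.27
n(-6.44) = -248.51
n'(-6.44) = 75.01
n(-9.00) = -478.34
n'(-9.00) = 104.55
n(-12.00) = -843.92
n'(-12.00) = 139.17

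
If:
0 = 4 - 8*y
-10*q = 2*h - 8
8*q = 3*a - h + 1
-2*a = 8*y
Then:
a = -2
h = 19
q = -3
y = 1/2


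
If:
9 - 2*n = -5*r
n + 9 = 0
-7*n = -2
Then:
No Solution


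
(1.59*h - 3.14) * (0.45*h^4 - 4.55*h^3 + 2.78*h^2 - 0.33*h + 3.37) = 0.7155*h^5 - 8.6475*h^4 + 18.7072*h^3 - 9.2539*h^2 + 6.3945*h - 10.5818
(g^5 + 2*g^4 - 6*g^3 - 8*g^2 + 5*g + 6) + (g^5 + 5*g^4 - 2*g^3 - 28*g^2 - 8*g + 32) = 2*g^5 + 7*g^4 - 8*g^3 - 36*g^2 - 3*g + 38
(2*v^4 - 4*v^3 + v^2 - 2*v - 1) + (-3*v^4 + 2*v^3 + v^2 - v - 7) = -v^4 - 2*v^3 + 2*v^2 - 3*v - 8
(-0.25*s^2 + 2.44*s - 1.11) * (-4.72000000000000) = 1.18*s^2 - 11.5168*s + 5.2392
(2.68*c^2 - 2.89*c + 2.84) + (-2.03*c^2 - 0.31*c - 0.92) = 0.65*c^2 - 3.2*c + 1.92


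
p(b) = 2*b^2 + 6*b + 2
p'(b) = 4*b + 6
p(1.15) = 11.54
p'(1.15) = 10.60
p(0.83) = 8.36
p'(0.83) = 9.32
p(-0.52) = -0.58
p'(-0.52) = 3.92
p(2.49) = 29.34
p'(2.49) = 15.96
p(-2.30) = -1.22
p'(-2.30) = -3.20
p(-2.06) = -1.87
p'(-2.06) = -2.24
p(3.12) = 40.19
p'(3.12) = 18.48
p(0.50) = 5.50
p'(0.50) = 8.00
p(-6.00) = 38.00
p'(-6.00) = -18.00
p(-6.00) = 38.00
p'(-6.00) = -18.00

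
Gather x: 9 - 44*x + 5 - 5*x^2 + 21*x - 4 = -5*x^2 - 23*x + 10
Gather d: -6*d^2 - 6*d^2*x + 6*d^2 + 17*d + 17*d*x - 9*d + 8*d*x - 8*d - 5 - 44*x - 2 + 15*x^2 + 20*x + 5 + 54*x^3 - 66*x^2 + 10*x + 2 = -6*d^2*x + 25*d*x + 54*x^3 - 51*x^2 - 14*x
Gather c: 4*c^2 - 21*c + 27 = 4*c^2 - 21*c + 27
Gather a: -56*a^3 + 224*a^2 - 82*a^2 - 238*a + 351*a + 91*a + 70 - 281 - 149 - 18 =-56*a^3 + 142*a^2 + 204*a - 378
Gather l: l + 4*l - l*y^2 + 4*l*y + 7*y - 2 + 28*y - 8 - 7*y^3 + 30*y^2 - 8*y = l*(-y^2 + 4*y + 5) - 7*y^3 + 30*y^2 + 27*y - 10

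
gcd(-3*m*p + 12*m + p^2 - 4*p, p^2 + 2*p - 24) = p - 4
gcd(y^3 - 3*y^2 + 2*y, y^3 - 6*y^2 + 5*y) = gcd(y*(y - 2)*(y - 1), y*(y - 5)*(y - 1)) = y^2 - y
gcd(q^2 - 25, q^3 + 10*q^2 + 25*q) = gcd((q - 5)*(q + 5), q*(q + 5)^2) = q + 5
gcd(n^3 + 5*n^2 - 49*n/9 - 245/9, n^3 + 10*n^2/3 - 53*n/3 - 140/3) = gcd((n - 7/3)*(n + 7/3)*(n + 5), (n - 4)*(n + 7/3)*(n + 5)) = n^2 + 22*n/3 + 35/3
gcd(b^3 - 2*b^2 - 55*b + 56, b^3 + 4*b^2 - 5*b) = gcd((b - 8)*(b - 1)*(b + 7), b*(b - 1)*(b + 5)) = b - 1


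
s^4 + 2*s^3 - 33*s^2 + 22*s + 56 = (s - 4)*(s - 2)*(s + 1)*(s + 7)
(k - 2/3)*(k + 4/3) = k^2 + 2*k/3 - 8/9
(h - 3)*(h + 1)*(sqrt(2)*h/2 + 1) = sqrt(2)*h^3/2 - sqrt(2)*h^2 + h^2 - 3*sqrt(2)*h/2 - 2*h - 3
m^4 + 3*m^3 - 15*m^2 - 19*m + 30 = (m - 3)*(m - 1)*(m + 2)*(m + 5)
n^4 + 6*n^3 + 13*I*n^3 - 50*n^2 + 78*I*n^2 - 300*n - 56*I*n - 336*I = (n + 6)*(n + 2*I)*(n + 4*I)*(n + 7*I)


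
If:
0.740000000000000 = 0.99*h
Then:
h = 0.75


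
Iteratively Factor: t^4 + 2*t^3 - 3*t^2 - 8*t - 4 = (t + 1)*(t^3 + t^2 - 4*t - 4) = (t + 1)*(t + 2)*(t^2 - t - 2) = (t - 2)*(t + 1)*(t + 2)*(t + 1)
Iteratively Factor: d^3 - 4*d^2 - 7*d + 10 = (d - 5)*(d^2 + d - 2) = (d - 5)*(d - 1)*(d + 2)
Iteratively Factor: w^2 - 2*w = (w - 2)*(w)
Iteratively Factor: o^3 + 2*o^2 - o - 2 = (o + 2)*(o^2 - 1) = (o + 1)*(o + 2)*(o - 1)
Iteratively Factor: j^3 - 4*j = (j + 2)*(j^2 - 2*j) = (j - 2)*(j + 2)*(j)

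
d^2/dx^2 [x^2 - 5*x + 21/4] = 2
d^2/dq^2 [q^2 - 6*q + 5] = 2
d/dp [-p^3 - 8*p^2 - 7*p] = -3*p^2 - 16*p - 7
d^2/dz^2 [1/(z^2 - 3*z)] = 2*(-z*(z - 3) + (2*z - 3)^2)/(z^3*(z - 3)^3)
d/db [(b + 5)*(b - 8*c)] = 2*b - 8*c + 5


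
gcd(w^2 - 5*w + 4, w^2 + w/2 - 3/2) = w - 1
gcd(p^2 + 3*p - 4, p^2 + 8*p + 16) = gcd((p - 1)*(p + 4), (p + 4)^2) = p + 4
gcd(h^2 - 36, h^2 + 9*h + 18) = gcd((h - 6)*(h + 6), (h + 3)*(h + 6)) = h + 6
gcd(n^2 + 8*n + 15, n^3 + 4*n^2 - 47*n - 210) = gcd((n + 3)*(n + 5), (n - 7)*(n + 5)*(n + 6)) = n + 5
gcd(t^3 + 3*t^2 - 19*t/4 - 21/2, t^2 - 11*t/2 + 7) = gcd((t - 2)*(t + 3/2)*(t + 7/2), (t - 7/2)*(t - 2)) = t - 2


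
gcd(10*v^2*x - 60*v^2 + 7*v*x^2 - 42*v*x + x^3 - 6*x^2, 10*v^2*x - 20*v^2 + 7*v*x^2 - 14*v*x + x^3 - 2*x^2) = 10*v^2 + 7*v*x + x^2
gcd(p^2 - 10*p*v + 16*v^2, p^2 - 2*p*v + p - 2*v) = p - 2*v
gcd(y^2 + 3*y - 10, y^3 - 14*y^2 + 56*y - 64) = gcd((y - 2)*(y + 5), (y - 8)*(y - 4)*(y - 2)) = y - 2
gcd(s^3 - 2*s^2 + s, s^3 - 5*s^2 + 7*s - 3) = s^2 - 2*s + 1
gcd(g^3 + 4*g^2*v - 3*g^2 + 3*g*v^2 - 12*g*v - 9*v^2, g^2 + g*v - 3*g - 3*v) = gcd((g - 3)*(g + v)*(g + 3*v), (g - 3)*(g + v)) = g^2 + g*v - 3*g - 3*v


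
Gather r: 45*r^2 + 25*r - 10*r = 45*r^2 + 15*r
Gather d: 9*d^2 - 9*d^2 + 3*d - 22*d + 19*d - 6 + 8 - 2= 0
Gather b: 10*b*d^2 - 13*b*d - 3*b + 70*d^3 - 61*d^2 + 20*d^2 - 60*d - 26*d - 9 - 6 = b*(10*d^2 - 13*d - 3) + 70*d^3 - 41*d^2 - 86*d - 15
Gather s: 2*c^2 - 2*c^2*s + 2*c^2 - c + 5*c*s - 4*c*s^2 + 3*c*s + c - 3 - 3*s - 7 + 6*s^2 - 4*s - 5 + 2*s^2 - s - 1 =4*c^2 + s^2*(8 - 4*c) + s*(-2*c^2 + 8*c - 8) - 16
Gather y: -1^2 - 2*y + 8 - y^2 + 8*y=-y^2 + 6*y + 7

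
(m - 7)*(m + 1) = m^2 - 6*m - 7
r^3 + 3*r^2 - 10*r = r*(r - 2)*(r + 5)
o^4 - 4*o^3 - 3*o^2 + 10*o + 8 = (o - 4)*(o - 2)*(o + 1)^2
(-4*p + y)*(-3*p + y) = 12*p^2 - 7*p*y + y^2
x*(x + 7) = x^2 + 7*x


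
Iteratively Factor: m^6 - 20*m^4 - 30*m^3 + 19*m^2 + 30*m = (m + 3)*(m^5 - 3*m^4 - 11*m^3 + 3*m^2 + 10*m) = m*(m + 3)*(m^4 - 3*m^3 - 11*m^2 + 3*m + 10) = m*(m - 5)*(m + 3)*(m^3 + 2*m^2 - m - 2) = m*(m - 5)*(m + 1)*(m + 3)*(m^2 + m - 2) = m*(m - 5)*(m + 1)*(m + 2)*(m + 3)*(m - 1)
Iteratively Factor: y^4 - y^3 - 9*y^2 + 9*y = (y)*(y^3 - y^2 - 9*y + 9) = y*(y - 1)*(y^2 - 9) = y*(y - 3)*(y - 1)*(y + 3)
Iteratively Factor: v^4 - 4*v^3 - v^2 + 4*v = (v - 4)*(v^3 - v) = (v - 4)*(v - 1)*(v^2 + v) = (v - 4)*(v - 1)*(v + 1)*(v)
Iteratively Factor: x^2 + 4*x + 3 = (x + 3)*(x + 1)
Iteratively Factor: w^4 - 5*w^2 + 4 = (w + 2)*(w^3 - 2*w^2 - w + 2) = (w - 2)*(w + 2)*(w^2 - 1) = (w - 2)*(w + 1)*(w + 2)*(w - 1)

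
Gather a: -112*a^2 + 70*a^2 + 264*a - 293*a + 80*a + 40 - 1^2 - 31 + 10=-42*a^2 + 51*a + 18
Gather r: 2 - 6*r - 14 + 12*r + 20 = 6*r + 8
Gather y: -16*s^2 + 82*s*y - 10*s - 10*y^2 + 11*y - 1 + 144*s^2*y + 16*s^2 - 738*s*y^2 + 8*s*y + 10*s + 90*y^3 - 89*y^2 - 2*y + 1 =90*y^3 + y^2*(-738*s - 99) + y*(144*s^2 + 90*s + 9)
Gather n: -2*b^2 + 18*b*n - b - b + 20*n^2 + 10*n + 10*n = -2*b^2 - 2*b + 20*n^2 + n*(18*b + 20)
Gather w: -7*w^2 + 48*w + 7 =-7*w^2 + 48*w + 7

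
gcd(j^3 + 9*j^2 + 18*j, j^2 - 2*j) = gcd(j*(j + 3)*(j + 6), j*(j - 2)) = j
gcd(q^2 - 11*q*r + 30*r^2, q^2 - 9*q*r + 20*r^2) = q - 5*r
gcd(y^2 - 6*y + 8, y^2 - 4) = y - 2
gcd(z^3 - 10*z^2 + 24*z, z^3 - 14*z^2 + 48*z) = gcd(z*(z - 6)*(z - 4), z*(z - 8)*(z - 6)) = z^2 - 6*z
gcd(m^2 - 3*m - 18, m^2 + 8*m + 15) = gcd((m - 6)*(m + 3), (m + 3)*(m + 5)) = m + 3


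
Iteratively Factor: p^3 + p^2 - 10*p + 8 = (p - 2)*(p^2 + 3*p - 4) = (p - 2)*(p + 4)*(p - 1)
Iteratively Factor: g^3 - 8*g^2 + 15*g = (g - 5)*(g^2 - 3*g) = (g - 5)*(g - 3)*(g)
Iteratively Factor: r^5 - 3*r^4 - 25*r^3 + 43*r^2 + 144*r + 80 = (r + 1)*(r^4 - 4*r^3 - 21*r^2 + 64*r + 80) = (r - 4)*(r + 1)*(r^3 - 21*r - 20) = (r - 4)*(r + 1)^2*(r^2 - r - 20) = (r - 5)*(r - 4)*(r + 1)^2*(r + 4)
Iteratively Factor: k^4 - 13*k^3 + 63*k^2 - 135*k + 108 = (k - 3)*(k^3 - 10*k^2 + 33*k - 36) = (k - 4)*(k - 3)*(k^2 - 6*k + 9) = (k - 4)*(k - 3)^2*(k - 3)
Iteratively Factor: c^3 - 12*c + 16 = (c + 4)*(c^2 - 4*c + 4) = (c - 2)*(c + 4)*(c - 2)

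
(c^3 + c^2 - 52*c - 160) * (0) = 0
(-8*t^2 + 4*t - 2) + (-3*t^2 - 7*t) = -11*t^2 - 3*t - 2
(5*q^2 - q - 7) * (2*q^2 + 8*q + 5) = 10*q^4 + 38*q^3 + 3*q^2 - 61*q - 35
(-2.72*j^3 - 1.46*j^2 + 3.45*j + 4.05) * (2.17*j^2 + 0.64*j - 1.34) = -5.9024*j^5 - 4.909*j^4 + 10.1969*j^3 + 12.9529*j^2 - 2.031*j - 5.427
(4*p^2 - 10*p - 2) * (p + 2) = 4*p^3 - 2*p^2 - 22*p - 4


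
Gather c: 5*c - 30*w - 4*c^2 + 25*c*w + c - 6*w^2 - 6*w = -4*c^2 + c*(25*w + 6) - 6*w^2 - 36*w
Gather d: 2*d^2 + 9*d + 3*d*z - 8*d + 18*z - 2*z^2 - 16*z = 2*d^2 + d*(3*z + 1) - 2*z^2 + 2*z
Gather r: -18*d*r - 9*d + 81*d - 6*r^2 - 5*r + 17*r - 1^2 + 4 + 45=72*d - 6*r^2 + r*(12 - 18*d) + 48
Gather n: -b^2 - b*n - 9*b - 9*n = -b^2 - 9*b + n*(-b - 9)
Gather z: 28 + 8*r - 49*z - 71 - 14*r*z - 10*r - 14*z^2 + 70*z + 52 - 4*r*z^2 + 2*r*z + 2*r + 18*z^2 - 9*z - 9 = z^2*(4 - 4*r) + z*(12 - 12*r)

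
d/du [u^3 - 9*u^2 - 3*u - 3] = 3*u^2 - 18*u - 3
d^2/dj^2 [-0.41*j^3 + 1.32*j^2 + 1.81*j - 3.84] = 2.64 - 2.46*j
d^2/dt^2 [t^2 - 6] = 2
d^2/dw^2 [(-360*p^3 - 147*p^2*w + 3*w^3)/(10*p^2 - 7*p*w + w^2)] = 60*p^2*(-811*p^3 + 429*p^2*w - 57*p*w^2 - w^3)/(1000*p^6 - 2100*p^5*w + 1770*p^4*w^2 - 763*p^3*w^3 + 177*p^2*w^4 - 21*p*w^5 + w^6)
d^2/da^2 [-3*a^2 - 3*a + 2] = -6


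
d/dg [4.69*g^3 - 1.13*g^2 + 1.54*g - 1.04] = 14.07*g^2 - 2.26*g + 1.54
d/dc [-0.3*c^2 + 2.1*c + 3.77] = 2.1 - 0.6*c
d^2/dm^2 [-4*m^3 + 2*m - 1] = -24*m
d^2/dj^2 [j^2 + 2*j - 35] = 2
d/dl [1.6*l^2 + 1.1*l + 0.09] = 3.2*l + 1.1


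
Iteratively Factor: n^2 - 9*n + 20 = (n - 4)*(n - 5)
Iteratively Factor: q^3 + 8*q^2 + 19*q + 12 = (q + 1)*(q^2 + 7*q + 12) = (q + 1)*(q + 3)*(q + 4)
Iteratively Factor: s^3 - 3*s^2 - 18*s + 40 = (s + 4)*(s^2 - 7*s + 10) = (s - 2)*(s + 4)*(s - 5)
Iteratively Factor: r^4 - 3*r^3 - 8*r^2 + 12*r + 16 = (r + 2)*(r^3 - 5*r^2 + 2*r + 8) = (r - 2)*(r + 2)*(r^2 - 3*r - 4) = (r - 4)*(r - 2)*(r + 2)*(r + 1)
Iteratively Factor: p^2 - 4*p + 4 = (p - 2)*(p - 2)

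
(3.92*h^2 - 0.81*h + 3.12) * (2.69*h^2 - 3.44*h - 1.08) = 10.5448*h^4 - 15.6637*h^3 + 6.9456*h^2 - 9.858*h - 3.3696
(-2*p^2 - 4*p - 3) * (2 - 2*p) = 4*p^3 + 4*p^2 - 2*p - 6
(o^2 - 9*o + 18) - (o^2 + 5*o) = 18 - 14*o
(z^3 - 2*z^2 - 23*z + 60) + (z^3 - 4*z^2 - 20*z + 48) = 2*z^3 - 6*z^2 - 43*z + 108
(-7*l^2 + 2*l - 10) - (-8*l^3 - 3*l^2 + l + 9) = 8*l^3 - 4*l^2 + l - 19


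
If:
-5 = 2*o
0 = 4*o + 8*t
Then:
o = -5/2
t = 5/4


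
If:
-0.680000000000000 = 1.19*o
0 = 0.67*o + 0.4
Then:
No Solution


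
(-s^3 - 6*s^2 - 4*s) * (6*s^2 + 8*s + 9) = -6*s^5 - 44*s^4 - 81*s^3 - 86*s^2 - 36*s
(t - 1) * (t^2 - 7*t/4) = t^3 - 11*t^2/4 + 7*t/4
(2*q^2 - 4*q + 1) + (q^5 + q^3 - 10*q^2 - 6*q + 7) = q^5 + q^3 - 8*q^2 - 10*q + 8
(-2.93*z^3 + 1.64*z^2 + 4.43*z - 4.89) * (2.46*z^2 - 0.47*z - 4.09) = -7.2078*z^5 + 5.4115*z^4 + 22.1107*z^3 - 20.8191*z^2 - 15.8204*z + 20.0001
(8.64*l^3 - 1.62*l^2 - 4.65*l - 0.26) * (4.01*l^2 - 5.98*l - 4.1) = 34.6464*l^5 - 58.1634*l^4 - 44.3829*l^3 + 33.4064*l^2 + 20.6198*l + 1.066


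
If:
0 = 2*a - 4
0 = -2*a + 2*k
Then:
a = 2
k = 2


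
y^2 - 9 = (y - 3)*(y + 3)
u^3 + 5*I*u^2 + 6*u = u*(u - I)*(u + 6*I)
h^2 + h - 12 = (h - 3)*(h + 4)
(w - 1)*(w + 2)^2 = w^3 + 3*w^2 - 4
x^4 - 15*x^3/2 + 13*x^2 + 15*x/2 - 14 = (x - 4)*(x - 7/2)*(x - 1)*(x + 1)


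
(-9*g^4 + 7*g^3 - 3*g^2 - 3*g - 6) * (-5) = 45*g^4 - 35*g^3 + 15*g^2 + 15*g + 30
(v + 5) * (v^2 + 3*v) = v^3 + 8*v^2 + 15*v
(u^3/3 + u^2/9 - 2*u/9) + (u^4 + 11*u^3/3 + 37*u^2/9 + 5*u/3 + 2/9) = u^4 + 4*u^3 + 38*u^2/9 + 13*u/9 + 2/9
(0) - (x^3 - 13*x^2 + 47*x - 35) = -x^3 + 13*x^2 - 47*x + 35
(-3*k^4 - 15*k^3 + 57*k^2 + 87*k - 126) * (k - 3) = -3*k^5 - 6*k^4 + 102*k^3 - 84*k^2 - 387*k + 378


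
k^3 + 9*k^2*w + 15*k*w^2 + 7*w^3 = (k + w)^2*(k + 7*w)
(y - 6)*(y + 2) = y^2 - 4*y - 12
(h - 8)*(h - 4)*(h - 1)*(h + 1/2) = h^4 - 25*h^3/2 + 75*h^2/2 - 10*h - 16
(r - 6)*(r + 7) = r^2 + r - 42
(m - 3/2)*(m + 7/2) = m^2 + 2*m - 21/4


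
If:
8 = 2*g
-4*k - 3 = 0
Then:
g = 4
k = -3/4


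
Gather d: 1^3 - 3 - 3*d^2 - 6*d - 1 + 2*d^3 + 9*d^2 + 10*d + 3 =2*d^3 + 6*d^2 + 4*d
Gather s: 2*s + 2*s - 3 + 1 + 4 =4*s + 2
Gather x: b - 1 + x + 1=b + x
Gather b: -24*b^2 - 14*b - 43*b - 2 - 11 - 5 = -24*b^2 - 57*b - 18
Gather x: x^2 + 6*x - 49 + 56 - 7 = x^2 + 6*x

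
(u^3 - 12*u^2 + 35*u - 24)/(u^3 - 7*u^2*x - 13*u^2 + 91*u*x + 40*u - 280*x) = (-u^2 + 4*u - 3)/(-u^2 + 7*u*x + 5*u - 35*x)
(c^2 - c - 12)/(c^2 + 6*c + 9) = (c - 4)/(c + 3)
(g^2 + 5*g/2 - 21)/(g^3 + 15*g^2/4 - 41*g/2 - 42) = 2*(2*g - 7)/(4*g^2 - 9*g - 28)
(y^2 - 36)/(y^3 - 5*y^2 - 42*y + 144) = (y - 6)/(y^2 - 11*y + 24)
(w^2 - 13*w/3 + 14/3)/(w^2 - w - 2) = (w - 7/3)/(w + 1)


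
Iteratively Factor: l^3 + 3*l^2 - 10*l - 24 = (l + 2)*(l^2 + l - 12) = (l + 2)*(l + 4)*(l - 3)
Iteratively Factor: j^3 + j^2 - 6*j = (j - 2)*(j^2 + 3*j) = (j - 2)*(j + 3)*(j)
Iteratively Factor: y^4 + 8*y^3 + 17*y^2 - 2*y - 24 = (y - 1)*(y^3 + 9*y^2 + 26*y + 24) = (y - 1)*(y + 4)*(y^2 + 5*y + 6) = (y - 1)*(y + 2)*(y + 4)*(y + 3)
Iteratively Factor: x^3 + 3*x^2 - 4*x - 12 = (x - 2)*(x^2 + 5*x + 6) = (x - 2)*(x + 2)*(x + 3)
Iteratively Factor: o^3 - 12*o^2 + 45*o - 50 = (o - 5)*(o^2 - 7*o + 10) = (o - 5)^2*(o - 2)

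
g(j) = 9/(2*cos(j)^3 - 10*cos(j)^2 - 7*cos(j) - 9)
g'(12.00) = 0.22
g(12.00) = -0.43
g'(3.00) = 0.12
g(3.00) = -0.65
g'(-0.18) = 0.06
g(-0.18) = -0.38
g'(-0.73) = 0.31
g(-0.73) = -0.48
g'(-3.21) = 0.06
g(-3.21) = -0.64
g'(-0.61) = 0.24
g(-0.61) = -0.44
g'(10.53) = -0.40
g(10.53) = -1.12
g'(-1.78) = 0.36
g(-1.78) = -1.13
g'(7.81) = -0.81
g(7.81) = -0.96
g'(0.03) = -0.01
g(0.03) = -0.38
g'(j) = 9*(6*sin(j)*cos(j)^2 - 20*sin(j)*cos(j) - 7*sin(j))/(2*cos(j)^3 - 10*cos(j)^2 - 7*cos(j) - 9)^2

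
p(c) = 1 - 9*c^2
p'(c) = -18*c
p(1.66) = -23.80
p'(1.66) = -29.88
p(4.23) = -160.04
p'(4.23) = -76.14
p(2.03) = -36.09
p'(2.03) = -36.54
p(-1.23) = -12.62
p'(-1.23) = 22.14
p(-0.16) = 0.77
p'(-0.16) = 2.88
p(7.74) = -538.17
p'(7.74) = -139.32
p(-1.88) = -30.81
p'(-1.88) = 33.84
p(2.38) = -49.98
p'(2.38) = -42.84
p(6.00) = -323.00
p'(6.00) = -108.00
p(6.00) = -323.00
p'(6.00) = -108.00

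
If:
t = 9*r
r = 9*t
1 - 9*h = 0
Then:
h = 1/9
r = 0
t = 0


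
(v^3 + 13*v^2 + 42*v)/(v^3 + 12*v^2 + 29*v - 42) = v/(v - 1)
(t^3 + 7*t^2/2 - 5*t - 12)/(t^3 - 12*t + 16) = (t + 3/2)/(t - 2)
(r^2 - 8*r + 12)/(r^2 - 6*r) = (r - 2)/r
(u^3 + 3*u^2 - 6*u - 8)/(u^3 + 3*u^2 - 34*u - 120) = (u^2 - u - 2)/(u^2 - u - 30)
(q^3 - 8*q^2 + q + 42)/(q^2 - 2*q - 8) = (q^2 - 10*q + 21)/(q - 4)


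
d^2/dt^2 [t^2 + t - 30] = 2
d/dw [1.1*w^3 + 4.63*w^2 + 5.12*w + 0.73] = 3.3*w^2 + 9.26*w + 5.12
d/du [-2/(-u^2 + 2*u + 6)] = 4*(1 - u)/(-u^2 + 2*u + 6)^2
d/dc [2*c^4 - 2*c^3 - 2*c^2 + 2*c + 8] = 8*c^3 - 6*c^2 - 4*c + 2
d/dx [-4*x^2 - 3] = -8*x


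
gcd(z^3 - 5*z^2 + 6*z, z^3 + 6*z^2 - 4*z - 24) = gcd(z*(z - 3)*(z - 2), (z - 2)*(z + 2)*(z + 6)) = z - 2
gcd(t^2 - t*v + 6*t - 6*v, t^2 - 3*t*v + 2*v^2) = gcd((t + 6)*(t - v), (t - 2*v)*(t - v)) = t - v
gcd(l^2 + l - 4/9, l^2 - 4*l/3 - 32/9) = l + 4/3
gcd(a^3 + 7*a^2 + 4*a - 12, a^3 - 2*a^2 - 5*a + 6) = a^2 + a - 2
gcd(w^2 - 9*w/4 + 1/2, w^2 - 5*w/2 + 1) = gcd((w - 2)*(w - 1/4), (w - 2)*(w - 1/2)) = w - 2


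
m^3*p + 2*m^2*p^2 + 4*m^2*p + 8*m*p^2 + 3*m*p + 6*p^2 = (m + 3)*(m + 2*p)*(m*p + p)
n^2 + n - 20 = (n - 4)*(n + 5)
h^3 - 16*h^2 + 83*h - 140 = (h - 7)*(h - 5)*(h - 4)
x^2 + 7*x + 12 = (x + 3)*(x + 4)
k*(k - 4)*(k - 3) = k^3 - 7*k^2 + 12*k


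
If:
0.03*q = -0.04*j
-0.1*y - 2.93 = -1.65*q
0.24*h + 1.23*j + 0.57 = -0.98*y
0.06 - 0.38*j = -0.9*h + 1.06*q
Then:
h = 1.50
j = -1.37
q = 1.82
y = 0.77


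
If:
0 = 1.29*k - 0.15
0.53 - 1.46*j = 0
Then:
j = 0.36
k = 0.12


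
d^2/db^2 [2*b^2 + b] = 4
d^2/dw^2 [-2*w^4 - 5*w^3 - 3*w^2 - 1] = -24*w^2 - 30*w - 6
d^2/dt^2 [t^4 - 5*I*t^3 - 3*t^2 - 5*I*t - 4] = 12*t^2 - 30*I*t - 6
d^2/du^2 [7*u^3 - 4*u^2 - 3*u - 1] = 42*u - 8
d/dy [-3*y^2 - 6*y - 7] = -6*y - 6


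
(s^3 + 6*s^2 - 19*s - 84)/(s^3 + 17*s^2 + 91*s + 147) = (s - 4)/(s + 7)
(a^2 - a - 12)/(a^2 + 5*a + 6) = (a - 4)/(a + 2)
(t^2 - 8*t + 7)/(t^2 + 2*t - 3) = (t - 7)/(t + 3)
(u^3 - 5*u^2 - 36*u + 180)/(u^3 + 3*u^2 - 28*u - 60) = (u - 6)/(u + 2)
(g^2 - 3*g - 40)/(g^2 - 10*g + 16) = (g + 5)/(g - 2)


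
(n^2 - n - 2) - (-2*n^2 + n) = 3*n^2 - 2*n - 2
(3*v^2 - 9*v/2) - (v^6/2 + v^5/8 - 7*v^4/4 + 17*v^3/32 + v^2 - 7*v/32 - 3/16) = -v^6/2 - v^5/8 + 7*v^4/4 - 17*v^3/32 + 2*v^2 - 137*v/32 + 3/16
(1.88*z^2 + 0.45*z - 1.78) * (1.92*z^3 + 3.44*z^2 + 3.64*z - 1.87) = 3.6096*z^5 + 7.3312*z^4 + 4.9736*z^3 - 8.0008*z^2 - 7.3207*z + 3.3286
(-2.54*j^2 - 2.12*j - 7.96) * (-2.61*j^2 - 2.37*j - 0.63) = 6.6294*j^4 + 11.553*j^3 + 27.4002*j^2 + 20.2008*j + 5.0148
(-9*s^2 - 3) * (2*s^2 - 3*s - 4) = -18*s^4 + 27*s^3 + 30*s^2 + 9*s + 12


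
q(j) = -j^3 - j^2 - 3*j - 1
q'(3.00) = -36.00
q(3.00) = -46.00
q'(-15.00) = -648.00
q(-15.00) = 3194.00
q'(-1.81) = -9.21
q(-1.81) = 7.08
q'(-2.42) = -15.73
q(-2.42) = 14.58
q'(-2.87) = -21.97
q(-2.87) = 23.01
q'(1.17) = -9.45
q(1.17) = -7.48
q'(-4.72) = -60.40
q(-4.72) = 96.04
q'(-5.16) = -72.56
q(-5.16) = 125.24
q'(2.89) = -33.84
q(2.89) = -42.16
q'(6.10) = -126.83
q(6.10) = -283.49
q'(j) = -3*j^2 - 2*j - 3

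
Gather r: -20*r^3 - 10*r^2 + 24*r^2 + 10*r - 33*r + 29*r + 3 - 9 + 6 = -20*r^3 + 14*r^2 + 6*r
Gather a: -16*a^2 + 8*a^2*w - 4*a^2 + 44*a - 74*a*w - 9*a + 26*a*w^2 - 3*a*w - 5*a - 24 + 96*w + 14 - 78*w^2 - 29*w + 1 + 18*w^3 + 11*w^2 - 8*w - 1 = a^2*(8*w - 20) + a*(26*w^2 - 77*w + 30) + 18*w^3 - 67*w^2 + 59*w - 10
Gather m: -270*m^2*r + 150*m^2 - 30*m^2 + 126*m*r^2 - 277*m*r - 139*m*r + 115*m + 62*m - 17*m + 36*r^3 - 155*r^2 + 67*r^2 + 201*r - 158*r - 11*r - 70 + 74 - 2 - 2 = m^2*(120 - 270*r) + m*(126*r^2 - 416*r + 160) + 36*r^3 - 88*r^2 + 32*r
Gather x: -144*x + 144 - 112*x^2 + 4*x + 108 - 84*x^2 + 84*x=-196*x^2 - 56*x + 252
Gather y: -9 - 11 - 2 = -22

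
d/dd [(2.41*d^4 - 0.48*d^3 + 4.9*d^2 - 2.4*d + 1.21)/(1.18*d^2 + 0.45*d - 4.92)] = (5.6876*d^5 + 2.6871*d^4 - 47.8608*d^3 + 12.1218*d^2 - 51.0716*d + 11.2635)/(1.3924*d^4 + 1.062*d^3 - 11.4087*d^2 - 4.428*d + 24.2064)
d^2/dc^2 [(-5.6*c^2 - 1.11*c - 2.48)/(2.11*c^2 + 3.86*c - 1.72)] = (81.3358580000001*c^3 - 188.188368*c^2 - 145.36212*c - 139.775952)/(9.393931*c^6 + 51.555318*c^5 + 71.341632*c^4 - 26.539816*c^3 - 58.155264*c^2 + 34.258272*c - 5.088448)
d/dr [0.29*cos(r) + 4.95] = -0.29*sin(r)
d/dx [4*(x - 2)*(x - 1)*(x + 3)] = 12*x^2 - 28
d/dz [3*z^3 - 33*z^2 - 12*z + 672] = 9*z^2 - 66*z - 12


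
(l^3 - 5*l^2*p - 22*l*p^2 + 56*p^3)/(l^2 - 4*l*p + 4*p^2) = (-l^2 + 3*l*p + 28*p^2)/(-l + 2*p)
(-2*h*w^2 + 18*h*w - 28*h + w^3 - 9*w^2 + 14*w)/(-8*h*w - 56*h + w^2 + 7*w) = (2*h*w^2 - 18*h*w + 28*h - w^3 + 9*w^2 - 14*w)/(8*h*w + 56*h - w^2 - 7*w)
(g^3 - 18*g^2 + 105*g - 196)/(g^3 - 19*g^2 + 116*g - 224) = (g - 7)/(g - 8)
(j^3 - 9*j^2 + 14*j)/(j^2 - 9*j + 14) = j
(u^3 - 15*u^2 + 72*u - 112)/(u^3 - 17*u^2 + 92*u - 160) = (u^2 - 11*u + 28)/(u^2 - 13*u + 40)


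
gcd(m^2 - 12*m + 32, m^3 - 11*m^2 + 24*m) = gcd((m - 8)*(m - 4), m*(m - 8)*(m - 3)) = m - 8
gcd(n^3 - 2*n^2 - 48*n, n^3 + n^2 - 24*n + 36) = n + 6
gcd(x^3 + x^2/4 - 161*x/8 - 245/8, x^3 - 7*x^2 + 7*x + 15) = x - 5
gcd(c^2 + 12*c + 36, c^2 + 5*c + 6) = 1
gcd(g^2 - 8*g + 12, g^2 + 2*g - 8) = g - 2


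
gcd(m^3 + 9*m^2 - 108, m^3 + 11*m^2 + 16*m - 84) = m + 6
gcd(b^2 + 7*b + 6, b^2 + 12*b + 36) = b + 6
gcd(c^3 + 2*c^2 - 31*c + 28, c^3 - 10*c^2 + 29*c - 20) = c^2 - 5*c + 4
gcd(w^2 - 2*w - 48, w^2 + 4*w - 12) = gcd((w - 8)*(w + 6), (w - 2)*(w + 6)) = w + 6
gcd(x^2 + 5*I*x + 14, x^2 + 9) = 1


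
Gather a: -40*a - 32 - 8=-40*a - 40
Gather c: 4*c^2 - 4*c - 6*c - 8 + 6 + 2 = 4*c^2 - 10*c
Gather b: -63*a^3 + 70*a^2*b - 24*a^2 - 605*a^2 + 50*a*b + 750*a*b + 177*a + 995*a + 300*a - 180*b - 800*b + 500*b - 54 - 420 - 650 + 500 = -63*a^3 - 629*a^2 + 1472*a + b*(70*a^2 + 800*a - 480) - 624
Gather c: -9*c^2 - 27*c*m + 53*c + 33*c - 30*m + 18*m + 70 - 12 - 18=-9*c^2 + c*(86 - 27*m) - 12*m + 40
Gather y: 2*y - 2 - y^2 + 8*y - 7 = -y^2 + 10*y - 9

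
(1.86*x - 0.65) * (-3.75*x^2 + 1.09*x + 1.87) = -6.975*x^3 + 4.4649*x^2 + 2.7697*x - 1.2155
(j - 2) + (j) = 2*j - 2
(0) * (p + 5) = 0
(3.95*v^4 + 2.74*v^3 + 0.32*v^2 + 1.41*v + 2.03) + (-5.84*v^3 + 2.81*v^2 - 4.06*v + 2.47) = 3.95*v^4 - 3.1*v^3 + 3.13*v^2 - 2.65*v + 4.5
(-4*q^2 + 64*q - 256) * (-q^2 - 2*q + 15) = 4*q^4 - 56*q^3 + 68*q^2 + 1472*q - 3840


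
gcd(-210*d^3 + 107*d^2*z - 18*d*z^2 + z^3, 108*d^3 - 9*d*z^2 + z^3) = -6*d + z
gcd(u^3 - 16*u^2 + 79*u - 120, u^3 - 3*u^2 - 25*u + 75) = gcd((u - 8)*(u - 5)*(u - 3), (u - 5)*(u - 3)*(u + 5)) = u^2 - 8*u + 15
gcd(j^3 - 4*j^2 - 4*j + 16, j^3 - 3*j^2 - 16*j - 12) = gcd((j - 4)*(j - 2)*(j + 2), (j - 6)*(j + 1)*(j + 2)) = j + 2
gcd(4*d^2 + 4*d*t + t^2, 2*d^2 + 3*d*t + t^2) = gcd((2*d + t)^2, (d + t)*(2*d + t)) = 2*d + t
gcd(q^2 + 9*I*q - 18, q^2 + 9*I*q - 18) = q^2 + 9*I*q - 18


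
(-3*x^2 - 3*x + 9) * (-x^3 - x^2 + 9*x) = 3*x^5 + 6*x^4 - 33*x^3 - 36*x^2 + 81*x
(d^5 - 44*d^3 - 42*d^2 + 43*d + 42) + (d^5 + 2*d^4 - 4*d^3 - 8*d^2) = 2*d^5 + 2*d^4 - 48*d^3 - 50*d^2 + 43*d + 42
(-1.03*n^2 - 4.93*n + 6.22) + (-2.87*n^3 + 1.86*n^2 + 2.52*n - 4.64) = -2.87*n^3 + 0.83*n^2 - 2.41*n + 1.58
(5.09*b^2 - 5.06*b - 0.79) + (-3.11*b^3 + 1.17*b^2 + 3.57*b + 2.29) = -3.11*b^3 + 6.26*b^2 - 1.49*b + 1.5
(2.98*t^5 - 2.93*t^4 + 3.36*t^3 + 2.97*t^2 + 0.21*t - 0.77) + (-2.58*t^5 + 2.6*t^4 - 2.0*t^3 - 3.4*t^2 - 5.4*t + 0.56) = 0.4*t^5 - 0.33*t^4 + 1.36*t^3 - 0.43*t^2 - 5.19*t - 0.21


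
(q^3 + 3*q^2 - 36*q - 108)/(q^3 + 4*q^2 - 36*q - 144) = (q + 3)/(q + 4)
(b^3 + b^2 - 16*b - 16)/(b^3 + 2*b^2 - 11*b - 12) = (b - 4)/(b - 3)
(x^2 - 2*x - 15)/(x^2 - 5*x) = (x + 3)/x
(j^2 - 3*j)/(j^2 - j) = (j - 3)/(j - 1)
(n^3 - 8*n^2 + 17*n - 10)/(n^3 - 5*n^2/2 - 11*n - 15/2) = 2*(n^2 - 3*n + 2)/(2*n^2 + 5*n + 3)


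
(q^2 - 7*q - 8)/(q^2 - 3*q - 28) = (-q^2 + 7*q + 8)/(-q^2 + 3*q + 28)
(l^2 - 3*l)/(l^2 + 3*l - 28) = l*(l - 3)/(l^2 + 3*l - 28)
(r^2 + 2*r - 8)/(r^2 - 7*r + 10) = (r + 4)/(r - 5)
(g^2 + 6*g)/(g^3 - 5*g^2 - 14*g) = (g + 6)/(g^2 - 5*g - 14)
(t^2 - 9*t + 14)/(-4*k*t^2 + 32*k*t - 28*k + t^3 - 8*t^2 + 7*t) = (t - 2)/(-4*k*t + 4*k + t^2 - t)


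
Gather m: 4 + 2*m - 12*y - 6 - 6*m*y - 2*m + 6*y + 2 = -6*m*y - 6*y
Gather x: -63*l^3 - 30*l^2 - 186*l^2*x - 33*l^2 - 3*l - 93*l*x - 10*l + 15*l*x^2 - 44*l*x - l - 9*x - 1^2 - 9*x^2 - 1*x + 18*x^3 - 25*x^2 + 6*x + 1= -63*l^3 - 63*l^2 - 14*l + 18*x^3 + x^2*(15*l - 34) + x*(-186*l^2 - 137*l - 4)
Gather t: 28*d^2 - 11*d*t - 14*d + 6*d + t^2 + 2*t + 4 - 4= 28*d^2 - 8*d + t^2 + t*(2 - 11*d)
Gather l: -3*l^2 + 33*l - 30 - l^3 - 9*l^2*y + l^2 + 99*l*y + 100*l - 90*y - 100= -l^3 + l^2*(-9*y - 2) + l*(99*y + 133) - 90*y - 130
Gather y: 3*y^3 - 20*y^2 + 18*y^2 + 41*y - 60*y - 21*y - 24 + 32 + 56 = 3*y^3 - 2*y^2 - 40*y + 64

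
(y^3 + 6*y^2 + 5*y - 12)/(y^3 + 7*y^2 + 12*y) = (y - 1)/y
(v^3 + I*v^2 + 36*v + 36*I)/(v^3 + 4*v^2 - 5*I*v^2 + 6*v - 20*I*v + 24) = (v + 6*I)/(v + 4)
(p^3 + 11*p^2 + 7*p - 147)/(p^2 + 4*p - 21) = p + 7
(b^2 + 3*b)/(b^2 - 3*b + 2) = b*(b + 3)/(b^2 - 3*b + 2)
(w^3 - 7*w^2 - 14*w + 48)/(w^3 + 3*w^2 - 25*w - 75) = (w^2 - 10*w + 16)/(w^2 - 25)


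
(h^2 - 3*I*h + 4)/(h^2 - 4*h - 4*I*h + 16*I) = (h + I)/(h - 4)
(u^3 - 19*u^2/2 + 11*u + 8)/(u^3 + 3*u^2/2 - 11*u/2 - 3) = (u - 8)/(u + 3)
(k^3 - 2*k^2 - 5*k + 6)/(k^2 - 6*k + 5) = (k^2 - k - 6)/(k - 5)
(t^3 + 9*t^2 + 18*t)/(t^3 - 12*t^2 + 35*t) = (t^2 + 9*t + 18)/(t^2 - 12*t + 35)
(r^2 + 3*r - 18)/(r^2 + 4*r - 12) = (r - 3)/(r - 2)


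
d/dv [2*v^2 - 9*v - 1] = 4*v - 9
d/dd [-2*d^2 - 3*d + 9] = -4*d - 3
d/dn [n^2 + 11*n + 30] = 2*n + 11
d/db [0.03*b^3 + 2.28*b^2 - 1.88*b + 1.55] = 0.09*b^2 + 4.56*b - 1.88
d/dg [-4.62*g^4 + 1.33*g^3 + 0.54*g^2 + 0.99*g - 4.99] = -18.48*g^3 + 3.99*g^2 + 1.08*g + 0.99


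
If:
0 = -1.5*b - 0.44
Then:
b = -0.29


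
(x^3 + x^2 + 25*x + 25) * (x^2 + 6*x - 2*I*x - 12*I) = x^5 + 7*x^4 - 2*I*x^4 + 31*x^3 - 14*I*x^3 + 175*x^2 - 62*I*x^2 + 150*x - 350*I*x - 300*I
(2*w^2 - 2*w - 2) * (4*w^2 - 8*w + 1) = 8*w^4 - 24*w^3 + 10*w^2 + 14*w - 2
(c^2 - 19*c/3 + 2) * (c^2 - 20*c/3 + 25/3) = c^4 - 13*c^3 + 473*c^2/9 - 595*c/9 + 50/3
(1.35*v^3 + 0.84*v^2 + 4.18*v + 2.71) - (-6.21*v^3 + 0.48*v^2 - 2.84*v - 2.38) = 7.56*v^3 + 0.36*v^2 + 7.02*v + 5.09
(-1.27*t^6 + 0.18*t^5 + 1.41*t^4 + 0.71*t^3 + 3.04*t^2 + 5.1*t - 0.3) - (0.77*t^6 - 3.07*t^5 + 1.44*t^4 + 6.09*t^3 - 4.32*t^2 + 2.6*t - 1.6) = -2.04*t^6 + 3.25*t^5 - 0.03*t^4 - 5.38*t^3 + 7.36*t^2 + 2.5*t + 1.3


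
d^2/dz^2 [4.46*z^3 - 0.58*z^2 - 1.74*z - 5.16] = 26.76*z - 1.16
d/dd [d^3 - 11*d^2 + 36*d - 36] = 3*d^2 - 22*d + 36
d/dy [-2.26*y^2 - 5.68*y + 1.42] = -4.52*y - 5.68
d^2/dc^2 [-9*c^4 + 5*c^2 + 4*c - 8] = 10 - 108*c^2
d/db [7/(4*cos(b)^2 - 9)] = 56*sin(b)*cos(b)/(4*cos(b)^2 - 9)^2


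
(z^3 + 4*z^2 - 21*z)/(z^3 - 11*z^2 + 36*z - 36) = z*(z + 7)/(z^2 - 8*z + 12)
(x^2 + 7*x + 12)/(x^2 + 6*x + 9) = (x + 4)/(x + 3)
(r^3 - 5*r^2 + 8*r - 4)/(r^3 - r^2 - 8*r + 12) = (r - 1)/(r + 3)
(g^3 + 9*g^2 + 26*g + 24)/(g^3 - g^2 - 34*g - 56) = (g + 3)/(g - 7)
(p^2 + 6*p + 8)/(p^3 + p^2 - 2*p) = (p + 4)/(p*(p - 1))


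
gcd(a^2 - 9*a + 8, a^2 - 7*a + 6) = a - 1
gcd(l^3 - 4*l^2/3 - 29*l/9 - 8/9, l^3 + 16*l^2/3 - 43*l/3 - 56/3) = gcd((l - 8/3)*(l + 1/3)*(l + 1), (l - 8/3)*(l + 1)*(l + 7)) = l^2 - 5*l/3 - 8/3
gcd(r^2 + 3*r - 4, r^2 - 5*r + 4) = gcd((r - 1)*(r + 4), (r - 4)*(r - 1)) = r - 1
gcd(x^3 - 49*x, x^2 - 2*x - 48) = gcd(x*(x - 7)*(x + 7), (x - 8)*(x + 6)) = 1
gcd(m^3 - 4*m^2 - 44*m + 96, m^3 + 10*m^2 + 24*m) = m + 6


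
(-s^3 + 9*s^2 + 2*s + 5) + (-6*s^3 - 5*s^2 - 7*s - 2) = -7*s^3 + 4*s^2 - 5*s + 3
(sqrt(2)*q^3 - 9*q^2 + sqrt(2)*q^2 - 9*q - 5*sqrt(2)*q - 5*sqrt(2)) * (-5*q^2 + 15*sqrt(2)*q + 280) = -5*sqrt(2)*q^5 - 5*sqrt(2)*q^4 + 75*q^4 + 75*q^3 + 170*sqrt(2)*q^3 - 2670*q^2 + 170*sqrt(2)*q^2 - 2670*q - 1400*sqrt(2)*q - 1400*sqrt(2)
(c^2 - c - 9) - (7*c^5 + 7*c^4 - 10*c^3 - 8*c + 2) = -7*c^5 - 7*c^4 + 10*c^3 + c^2 + 7*c - 11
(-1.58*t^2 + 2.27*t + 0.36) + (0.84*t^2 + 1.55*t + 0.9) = -0.74*t^2 + 3.82*t + 1.26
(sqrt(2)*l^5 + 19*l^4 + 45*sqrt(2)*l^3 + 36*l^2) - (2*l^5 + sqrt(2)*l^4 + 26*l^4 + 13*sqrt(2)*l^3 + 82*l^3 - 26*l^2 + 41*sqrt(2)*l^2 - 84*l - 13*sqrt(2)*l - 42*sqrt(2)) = -2*l^5 + sqrt(2)*l^5 - 7*l^4 - sqrt(2)*l^4 - 82*l^3 + 32*sqrt(2)*l^3 - 41*sqrt(2)*l^2 + 62*l^2 + 13*sqrt(2)*l + 84*l + 42*sqrt(2)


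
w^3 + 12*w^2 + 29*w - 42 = (w - 1)*(w + 6)*(w + 7)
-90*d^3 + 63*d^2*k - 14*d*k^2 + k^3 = (-6*d + k)*(-5*d + k)*(-3*d + k)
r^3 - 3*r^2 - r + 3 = (r - 3)*(r - 1)*(r + 1)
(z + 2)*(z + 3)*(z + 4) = z^3 + 9*z^2 + 26*z + 24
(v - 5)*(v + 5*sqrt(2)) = v^2 - 5*v + 5*sqrt(2)*v - 25*sqrt(2)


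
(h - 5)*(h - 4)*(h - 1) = h^3 - 10*h^2 + 29*h - 20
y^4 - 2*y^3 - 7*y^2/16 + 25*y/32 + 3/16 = (y - 2)*(y - 3/4)*(y + 1/4)*(y + 1/2)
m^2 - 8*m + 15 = (m - 5)*(m - 3)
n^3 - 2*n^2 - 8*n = n*(n - 4)*(n + 2)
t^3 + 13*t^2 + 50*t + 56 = (t + 2)*(t + 4)*(t + 7)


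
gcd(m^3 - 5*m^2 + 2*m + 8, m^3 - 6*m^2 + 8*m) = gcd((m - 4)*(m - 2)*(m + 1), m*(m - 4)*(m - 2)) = m^2 - 6*m + 8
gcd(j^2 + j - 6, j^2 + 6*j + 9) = j + 3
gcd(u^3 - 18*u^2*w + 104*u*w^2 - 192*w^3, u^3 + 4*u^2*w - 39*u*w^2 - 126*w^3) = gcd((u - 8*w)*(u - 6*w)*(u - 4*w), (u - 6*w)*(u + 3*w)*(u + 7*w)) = u - 6*w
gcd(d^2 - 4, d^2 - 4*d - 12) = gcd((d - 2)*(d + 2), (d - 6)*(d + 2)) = d + 2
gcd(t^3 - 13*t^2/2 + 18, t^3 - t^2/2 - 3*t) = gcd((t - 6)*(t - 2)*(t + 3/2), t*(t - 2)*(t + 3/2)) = t^2 - t/2 - 3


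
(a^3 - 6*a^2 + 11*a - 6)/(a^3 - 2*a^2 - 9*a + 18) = (a - 1)/(a + 3)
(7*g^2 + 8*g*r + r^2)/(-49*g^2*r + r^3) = (g + r)/(r*(-7*g + r))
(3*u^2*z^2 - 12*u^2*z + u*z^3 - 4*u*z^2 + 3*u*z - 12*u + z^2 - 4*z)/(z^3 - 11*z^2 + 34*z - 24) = (3*u^2*z + u*z^2 + 3*u + z)/(z^2 - 7*z + 6)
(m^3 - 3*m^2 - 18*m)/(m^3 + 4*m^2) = (m^2 - 3*m - 18)/(m*(m + 4))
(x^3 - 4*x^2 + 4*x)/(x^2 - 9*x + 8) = x*(x^2 - 4*x + 4)/(x^2 - 9*x + 8)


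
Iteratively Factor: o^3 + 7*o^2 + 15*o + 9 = (o + 3)*(o^2 + 4*o + 3) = (o + 1)*(o + 3)*(o + 3)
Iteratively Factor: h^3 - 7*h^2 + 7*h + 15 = (h - 5)*(h^2 - 2*h - 3) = (h - 5)*(h - 3)*(h + 1)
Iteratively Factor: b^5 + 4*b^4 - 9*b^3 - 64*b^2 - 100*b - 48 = (b + 2)*(b^4 + 2*b^3 - 13*b^2 - 38*b - 24) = (b + 1)*(b + 2)*(b^3 + b^2 - 14*b - 24) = (b + 1)*(b + 2)^2*(b^2 - b - 12) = (b + 1)*(b + 2)^2*(b + 3)*(b - 4)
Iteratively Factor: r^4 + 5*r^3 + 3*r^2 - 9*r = (r + 3)*(r^3 + 2*r^2 - 3*r) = (r + 3)^2*(r^2 - r) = (r - 1)*(r + 3)^2*(r)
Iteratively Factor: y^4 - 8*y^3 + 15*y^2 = (y - 3)*(y^3 - 5*y^2) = (y - 5)*(y - 3)*(y^2) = y*(y - 5)*(y - 3)*(y)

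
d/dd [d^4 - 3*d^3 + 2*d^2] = d*(4*d^2 - 9*d + 4)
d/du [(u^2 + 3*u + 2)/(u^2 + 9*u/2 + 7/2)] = 6/(4*u^2 + 28*u + 49)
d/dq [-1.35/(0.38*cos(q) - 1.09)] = -0.513*sin(q)/(0.38*cos(q) - 1.09)^2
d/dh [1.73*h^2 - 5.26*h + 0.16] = 3.46*h - 5.26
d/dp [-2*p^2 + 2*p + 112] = 2 - 4*p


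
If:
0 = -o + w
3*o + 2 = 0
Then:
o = -2/3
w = -2/3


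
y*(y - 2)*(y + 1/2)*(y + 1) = y^4 - y^3/2 - 5*y^2/2 - y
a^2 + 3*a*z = a*(a + 3*z)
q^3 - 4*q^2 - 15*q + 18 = (q - 6)*(q - 1)*(q + 3)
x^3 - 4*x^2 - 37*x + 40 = (x - 8)*(x - 1)*(x + 5)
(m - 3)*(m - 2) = m^2 - 5*m + 6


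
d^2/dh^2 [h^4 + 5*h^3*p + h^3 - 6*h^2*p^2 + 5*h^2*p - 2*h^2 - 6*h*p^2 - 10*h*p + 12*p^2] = 12*h^2 + 30*h*p + 6*h - 12*p^2 + 10*p - 4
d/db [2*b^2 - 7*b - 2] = 4*b - 7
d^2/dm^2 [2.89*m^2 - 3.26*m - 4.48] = 5.78000000000000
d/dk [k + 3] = 1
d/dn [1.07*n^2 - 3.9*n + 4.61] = 2.14*n - 3.9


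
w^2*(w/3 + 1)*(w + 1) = w^4/3 + 4*w^3/3 + w^2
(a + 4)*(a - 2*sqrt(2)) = a^2 - 2*sqrt(2)*a + 4*a - 8*sqrt(2)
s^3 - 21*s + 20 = (s - 4)*(s - 1)*(s + 5)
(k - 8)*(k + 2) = k^2 - 6*k - 16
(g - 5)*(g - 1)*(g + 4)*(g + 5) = g^4 + 3*g^3 - 29*g^2 - 75*g + 100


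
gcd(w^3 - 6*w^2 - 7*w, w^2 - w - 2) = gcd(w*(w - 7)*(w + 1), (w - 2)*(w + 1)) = w + 1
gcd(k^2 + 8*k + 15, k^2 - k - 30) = k + 5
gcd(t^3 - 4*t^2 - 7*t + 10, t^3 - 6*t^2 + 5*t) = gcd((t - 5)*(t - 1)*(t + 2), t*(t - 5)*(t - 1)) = t^2 - 6*t + 5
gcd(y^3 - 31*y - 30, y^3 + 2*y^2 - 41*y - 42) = y^2 - 5*y - 6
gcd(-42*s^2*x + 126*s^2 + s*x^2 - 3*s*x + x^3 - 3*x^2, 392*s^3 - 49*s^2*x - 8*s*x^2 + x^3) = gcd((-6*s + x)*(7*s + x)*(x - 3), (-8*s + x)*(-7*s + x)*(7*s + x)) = 7*s + x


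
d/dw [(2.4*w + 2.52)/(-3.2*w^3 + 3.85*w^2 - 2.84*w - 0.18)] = (15.36*w^3 + 14.952*w^2 - 19.404*w + 6.7248)/(10.24*w^6 - 24.64*w^5 + 32.9985*w^4 - 20.716*w^3 + 6.6796*w^2 + 1.0224*w + 0.0324)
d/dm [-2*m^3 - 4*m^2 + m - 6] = -6*m^2 - 8*m + 1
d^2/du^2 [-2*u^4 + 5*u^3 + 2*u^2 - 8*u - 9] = -24*u^2 + 30*u + 4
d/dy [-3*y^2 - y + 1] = -6*y - 1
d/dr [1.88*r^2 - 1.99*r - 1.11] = 3.76*r - 1.99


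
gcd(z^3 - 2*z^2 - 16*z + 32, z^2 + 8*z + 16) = z + 4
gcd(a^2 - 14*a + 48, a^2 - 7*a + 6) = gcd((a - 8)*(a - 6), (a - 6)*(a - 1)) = a - 6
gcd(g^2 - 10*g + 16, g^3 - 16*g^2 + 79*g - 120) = g - 8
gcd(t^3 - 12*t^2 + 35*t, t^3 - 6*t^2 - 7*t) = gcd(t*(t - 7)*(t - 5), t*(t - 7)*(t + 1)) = t^2 - 7*t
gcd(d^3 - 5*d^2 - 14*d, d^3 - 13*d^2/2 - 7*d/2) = d^2 - 7*d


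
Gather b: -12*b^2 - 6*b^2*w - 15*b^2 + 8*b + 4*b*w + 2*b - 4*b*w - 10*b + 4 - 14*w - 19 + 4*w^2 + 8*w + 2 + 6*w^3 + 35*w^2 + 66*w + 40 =b^2*(-6*w - 27) + 6*w^3 + 39*w^2 + 60*w + 27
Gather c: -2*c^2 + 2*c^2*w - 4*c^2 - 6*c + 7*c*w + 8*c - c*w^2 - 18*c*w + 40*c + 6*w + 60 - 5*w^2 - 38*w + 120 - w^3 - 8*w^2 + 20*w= c^2*(2*w - 6) + c*(-w^2 - 11*w + 42) - w^3 - 13*w^2 - 12*w + 180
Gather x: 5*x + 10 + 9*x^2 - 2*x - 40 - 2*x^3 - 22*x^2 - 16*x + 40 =-2*x^3 - 13*x^2 - 13*x + 10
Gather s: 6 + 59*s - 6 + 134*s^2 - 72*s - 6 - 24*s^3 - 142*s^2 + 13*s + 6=-24*s^3 - 8*s^2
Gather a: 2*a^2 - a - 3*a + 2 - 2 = 2*a^2 - 4*a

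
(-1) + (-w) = -w - 1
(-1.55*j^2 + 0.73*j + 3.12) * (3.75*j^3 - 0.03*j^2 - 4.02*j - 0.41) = -5.8125*j^5 + 2.784*j^4 + 17.9091*j^3 - 2.3927*j^2 - 12.8417*j - 1.2792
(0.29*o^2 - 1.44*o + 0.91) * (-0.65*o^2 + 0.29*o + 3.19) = -0.1885*o^4 + 1.0201*o^3 - 0.0840000000000001*o^2 - 4.3297*o + 2.9029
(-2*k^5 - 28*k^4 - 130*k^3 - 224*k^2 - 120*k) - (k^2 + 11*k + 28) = -2*k^5 - 28*k^4 - 130*k^3 - 225*k^2 - 131*k - 28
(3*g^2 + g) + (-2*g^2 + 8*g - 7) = g^2 + 9*g - 7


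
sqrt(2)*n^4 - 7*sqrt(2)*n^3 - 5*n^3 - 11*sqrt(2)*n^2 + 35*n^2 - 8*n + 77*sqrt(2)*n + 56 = (n - 7)*(n - 4*sqrt(2))*(n + sqrt(2))*(sqrt(2)*n + 1)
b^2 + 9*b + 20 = (b + 4)*(b + 5)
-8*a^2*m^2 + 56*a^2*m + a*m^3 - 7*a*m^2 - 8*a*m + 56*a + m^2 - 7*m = (-8*a + m)*(m - 7)*(a*m + 1)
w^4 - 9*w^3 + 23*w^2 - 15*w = w*(w - 5)*(w - 3)*(w - 1)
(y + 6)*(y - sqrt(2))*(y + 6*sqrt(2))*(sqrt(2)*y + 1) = sqrt(2)*y^4 + 6*sqrt(2)*y^3 + 11*y^3 - 7*sqrt(2)*y^2 + 66*y^2 - 42*sqrt(2)*y - 12*y - 72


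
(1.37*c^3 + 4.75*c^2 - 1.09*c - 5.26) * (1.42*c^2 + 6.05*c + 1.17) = 1.9454*c^5 + 15.0335*c^4 + 28.7926*c^3 - 8.5062*c^2 - 33.0983*c - 6.1542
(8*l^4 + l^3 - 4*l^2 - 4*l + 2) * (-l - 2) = -8*l^5 - 17*l^4 + 2*l^3 + 12*l^2 + 6*l - 4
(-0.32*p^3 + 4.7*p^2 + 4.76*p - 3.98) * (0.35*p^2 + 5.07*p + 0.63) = -0.112*p^5 + 0.0226*p^4 + 25.2934*p^3 + 25.7012*p^2 - 17.1798*p - 2.5074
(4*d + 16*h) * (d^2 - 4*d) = 4*d^3 + 16*d^2*h - 16*d^2 - 64*d*h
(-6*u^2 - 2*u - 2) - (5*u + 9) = -6*u^2 - 7*u - 11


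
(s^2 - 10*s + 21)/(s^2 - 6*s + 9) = (s - 7)/(s - 3)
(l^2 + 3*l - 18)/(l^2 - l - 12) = (-l^2 - 3*l + 18)/(-l^2 + l + 12)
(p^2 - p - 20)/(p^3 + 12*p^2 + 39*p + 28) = (p - 5)/(p^2 + 8*p + 7)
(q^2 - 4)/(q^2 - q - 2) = (q + 2)/(q + 1)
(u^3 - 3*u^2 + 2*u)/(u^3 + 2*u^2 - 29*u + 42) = u*(u - 1)/(u^2 + 4*u - 21)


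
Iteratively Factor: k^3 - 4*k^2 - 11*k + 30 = (k - 2)*(k^2 - 2*k - 15) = (k - 2)*(k + 3)*(k - 5)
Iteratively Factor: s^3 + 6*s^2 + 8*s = (s + 2)*(s^2 + 4*s) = s*(s + 2)*(s + 4)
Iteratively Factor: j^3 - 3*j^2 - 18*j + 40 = (j + 4)*(j^2 - 7*j + 10) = (j - 2)*(j + 4)*(j - 5)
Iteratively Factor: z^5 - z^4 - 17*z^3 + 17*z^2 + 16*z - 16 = (z - 1)*(z^4 - 17*z^2 + 16) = (z - 1)^2*(z^3 + z^2 - 16*z - 16) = (z - 1)^2*(z + 4)*(z^2 - 3*z - 4) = (z - 4)*(z - 1)^2*(z + 4)*(z + 1)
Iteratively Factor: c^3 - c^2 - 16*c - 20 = (c - 5)*(c^2 + 4*c + 4) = (c - 5)*(c + 2)*(c + 2)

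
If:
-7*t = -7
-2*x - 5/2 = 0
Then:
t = 1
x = -5/4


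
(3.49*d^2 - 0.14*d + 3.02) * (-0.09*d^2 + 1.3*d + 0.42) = -0.3141*d^4 + 4.5496*d^3 + 1.012*d^2 + 3.8672*d + 1.2684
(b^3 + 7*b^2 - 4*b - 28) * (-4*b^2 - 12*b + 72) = -4*b^5 - 40*b^4 + 4*b^3 + 664*b^2 + 48*b - 2016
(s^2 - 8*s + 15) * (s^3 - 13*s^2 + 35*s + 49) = s^5 - 21*s^4 + 154*s^3 - 426*s^2 + 133*s + 735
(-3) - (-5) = 2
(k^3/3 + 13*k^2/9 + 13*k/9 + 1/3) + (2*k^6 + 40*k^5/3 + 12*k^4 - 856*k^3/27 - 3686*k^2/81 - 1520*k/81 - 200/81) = 2*k^6 + 40*k^5/3 + 12*k^4 - 847*k^3/27 - 3569*k^2/81 - 1403*k/81 - 173/81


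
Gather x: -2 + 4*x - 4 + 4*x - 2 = 8*x - 8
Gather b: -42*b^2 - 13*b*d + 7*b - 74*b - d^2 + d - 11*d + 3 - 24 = -42*b^2 + b*(-13*d - 67) - d^2 - 10*d - 21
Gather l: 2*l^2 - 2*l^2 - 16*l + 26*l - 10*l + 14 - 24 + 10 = 0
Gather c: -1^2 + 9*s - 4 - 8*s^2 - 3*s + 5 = -8*s^2 + 6*s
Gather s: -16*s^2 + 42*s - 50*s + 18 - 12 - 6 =-16*s^2 - 8*s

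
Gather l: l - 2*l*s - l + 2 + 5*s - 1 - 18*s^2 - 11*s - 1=-2*l*s - 18*s^2 - 6*s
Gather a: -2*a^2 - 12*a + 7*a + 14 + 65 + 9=-2*a^2 - 5*a + 88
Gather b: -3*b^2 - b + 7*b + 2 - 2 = -3*b^2 + 6*b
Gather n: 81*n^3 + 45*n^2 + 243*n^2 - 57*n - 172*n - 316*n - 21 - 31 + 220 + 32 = 81*n^3 + 288*n^2 - 545*n + 200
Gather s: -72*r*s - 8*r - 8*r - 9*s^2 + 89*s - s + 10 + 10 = -16*r - 9*s^2 + s*(88 - 72*r) + 20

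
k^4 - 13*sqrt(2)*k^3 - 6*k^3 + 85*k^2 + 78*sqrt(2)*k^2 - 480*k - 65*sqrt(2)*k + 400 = (k - 5)*(k - 1)*(k - 8*sqrt(2))*(k - 5*sqrt(2))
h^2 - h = h*(h - 1)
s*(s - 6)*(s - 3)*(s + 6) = s^4 - 3*s^3 - 36*s^2 + 108*s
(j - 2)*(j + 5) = j^2 + 3*j - 10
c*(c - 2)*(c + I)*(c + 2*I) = c^4 - 2*c^3 + 3*I*c^3 - 2*c^2 - 6*I*c^2 + 4*c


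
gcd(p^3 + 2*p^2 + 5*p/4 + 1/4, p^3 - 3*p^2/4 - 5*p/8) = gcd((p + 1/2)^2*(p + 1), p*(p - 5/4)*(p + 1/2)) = p + 1/2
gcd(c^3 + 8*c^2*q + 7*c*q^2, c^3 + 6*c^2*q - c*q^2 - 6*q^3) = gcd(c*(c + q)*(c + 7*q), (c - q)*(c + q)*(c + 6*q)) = c + q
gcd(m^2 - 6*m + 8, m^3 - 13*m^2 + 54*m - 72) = m - 4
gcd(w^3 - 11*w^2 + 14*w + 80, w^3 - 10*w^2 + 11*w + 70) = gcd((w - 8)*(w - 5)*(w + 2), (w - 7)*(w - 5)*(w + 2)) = w^2 - 3*w - 10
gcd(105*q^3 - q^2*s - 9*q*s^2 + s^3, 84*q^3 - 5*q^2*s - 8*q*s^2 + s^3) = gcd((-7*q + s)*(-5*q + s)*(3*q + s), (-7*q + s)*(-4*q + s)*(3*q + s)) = 21*q^2 + 4*q*s - s^2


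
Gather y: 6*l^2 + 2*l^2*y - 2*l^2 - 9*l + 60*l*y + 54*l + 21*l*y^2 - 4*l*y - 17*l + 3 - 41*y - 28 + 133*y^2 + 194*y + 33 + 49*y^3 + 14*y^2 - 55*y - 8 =4*l^2 + 28*l + 49*y^3 + y^2*(21*l + 147) + y*(2*l^2 + 56*l + 98)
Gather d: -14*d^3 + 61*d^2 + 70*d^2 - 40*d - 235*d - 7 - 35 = -14*d^3 + 131*d^2 - 275*d - 42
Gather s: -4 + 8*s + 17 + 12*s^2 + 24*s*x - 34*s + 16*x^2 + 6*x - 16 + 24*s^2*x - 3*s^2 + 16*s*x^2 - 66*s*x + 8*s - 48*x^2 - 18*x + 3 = s^2*(24*x + 9) + s*(16*x^2 - 42*x - 18) - 32*x^2 - 12*x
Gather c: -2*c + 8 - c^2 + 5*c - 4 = -c^2 + 3*c + 4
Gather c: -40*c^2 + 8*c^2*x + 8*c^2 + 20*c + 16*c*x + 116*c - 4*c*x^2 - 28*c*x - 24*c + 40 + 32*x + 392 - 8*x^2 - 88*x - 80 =c^2*(8*x - 32) + c*(-4*x^2 - 12*x + 112) - 8*x^2 - 56*x + 352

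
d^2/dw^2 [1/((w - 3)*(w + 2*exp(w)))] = 2*(-(w - 3)^2*(w + 2*exp(w))*exp(w) + (w - 3)^2*(2*exp(w) + 1)^2 + (w - 3)*(w + 2*exp(w))*(2*exp(w) + 1) + (w + 2*exp(w))^2)/((w - 3)^3*(w + 2*exp(w))^3)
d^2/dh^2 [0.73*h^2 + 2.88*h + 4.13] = 1.46000000000000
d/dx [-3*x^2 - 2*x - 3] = -6*x - 2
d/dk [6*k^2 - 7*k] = 12*k - 7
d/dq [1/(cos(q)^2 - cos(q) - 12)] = (2*cos(q) - 1)*sin(q)/(sin(q)^2 + cos(q) + 11)^2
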